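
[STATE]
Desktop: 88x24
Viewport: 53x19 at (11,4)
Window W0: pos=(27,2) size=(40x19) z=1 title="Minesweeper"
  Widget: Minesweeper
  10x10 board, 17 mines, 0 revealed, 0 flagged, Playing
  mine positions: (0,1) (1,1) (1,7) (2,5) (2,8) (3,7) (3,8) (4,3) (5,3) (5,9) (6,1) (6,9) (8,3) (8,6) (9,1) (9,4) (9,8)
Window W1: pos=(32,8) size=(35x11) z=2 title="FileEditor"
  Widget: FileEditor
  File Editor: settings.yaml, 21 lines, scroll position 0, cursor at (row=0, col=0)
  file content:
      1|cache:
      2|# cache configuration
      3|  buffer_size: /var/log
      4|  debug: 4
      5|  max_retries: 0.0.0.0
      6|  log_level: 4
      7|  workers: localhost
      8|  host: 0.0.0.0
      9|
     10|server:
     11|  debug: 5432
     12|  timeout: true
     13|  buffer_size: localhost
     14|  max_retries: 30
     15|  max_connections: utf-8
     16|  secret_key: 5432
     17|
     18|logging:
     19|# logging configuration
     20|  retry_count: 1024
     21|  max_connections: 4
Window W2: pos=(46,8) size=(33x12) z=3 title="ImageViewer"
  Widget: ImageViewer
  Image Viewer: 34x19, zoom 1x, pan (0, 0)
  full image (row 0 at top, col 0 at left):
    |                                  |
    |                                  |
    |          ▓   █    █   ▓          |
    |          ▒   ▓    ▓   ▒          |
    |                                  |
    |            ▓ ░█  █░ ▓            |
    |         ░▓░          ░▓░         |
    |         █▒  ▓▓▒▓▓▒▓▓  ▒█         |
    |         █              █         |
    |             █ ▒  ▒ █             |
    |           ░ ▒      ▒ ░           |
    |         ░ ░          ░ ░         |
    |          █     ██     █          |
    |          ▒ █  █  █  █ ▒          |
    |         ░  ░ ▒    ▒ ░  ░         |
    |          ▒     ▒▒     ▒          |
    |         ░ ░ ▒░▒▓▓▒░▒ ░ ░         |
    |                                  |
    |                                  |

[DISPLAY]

                ┠────────────────────────────────────
                ┃■■■■■■■■■■                          
                ┃■■■■■■■■■■                          
                ┃■■■■■■■■■■                          
                ┃■■■■┏━━━━━━━━━━━━━┏━━━━━━━━━━━━━━━━━
                ┃■■■■┃ FileEditor  ┃ ImageViewer     
                ┃■■■■┠─────────────┠─────────────────
                ┃■■■■┃█ache:       ┃                 
                ┃■■■■┃# cache confi┃                 
                ┃■■■■┃  buffer_size┃          ▓   █  
                ┃■■■■┃  debug: 4   ┃          ▒   ▓  
                ┃    ┃  max_retries┃                 
                ┃    ┃  log_level: ┃            ▓ ░█ 
                ┃    ┃  workers: lo┃         ░▓░     
                ┃    ┗━━━━━━━━━━━━━┃         █▒  ▓▓▒▓
                ┃                  ┗━━━━━━━━━━━━━━━━━
                ┗━━━━━━━━━━━━━━━━━━━━━━━━━━━━━━━━━━━━
                                                     
                                                     


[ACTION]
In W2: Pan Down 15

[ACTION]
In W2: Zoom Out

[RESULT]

                ┠────────────────────────────────────
                ┃■■■■■■■■■■                          
                ┃■■■■■■■■■■                          
                ┃■■■■■■■■■■                          
                ┃■■■■┏━━━━━━━━━━━━━┏━━━━━━━━━━━━━━━━━
                ┃■■■■┃ FileEditor  ┃ ImageViewer     
                ┃■■■■┠─────────────┠─────────────────
                ┃■■■■┃█ache:       ┃          ▒     ▒
                ┃■■■■┃# cache confi┃         ░ ░ ▒░▒▓
                ┃■■■■┃  buffer_size┃                 
                ┃■■■■┃  debug: 4   ┃                 
                ┃    ┃  max_retries┃                 
                ┃    ┃  log_level: ┃                 
                ┃    ┃  workers: lo┃                 
                ┃    ┗━━━━━━━━━━━━━┃                 
                ┃                  ┗━━━━━━━━━━━━━━━━━
                ┗━━━━━━━━━━━━━━━━━━━━━━━━━━━━━━━━━━━━
                                                     
                                                     


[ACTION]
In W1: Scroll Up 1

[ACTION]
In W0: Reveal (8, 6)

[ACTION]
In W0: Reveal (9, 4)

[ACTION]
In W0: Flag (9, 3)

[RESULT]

                ┠────────────────────────────────────
                ┃■✹■■■■■■■■                          
                ┃■✹■■■■■✹■■                          
                ┃■■■■■✹■■✹■                          
                ┃■■■■┏━━━━━━━━━━━━━┏━━━━━━━━━━━━━━━━━
                ┃■■■✹┃ FileEditor  ┃ ImageViewer     
                ┃■■■✹┠─────────────┠─────────────────
                ┃■✹■■┃█ache:       ┃          ▒     ▒
                ┃■■■■┃# cache confi┃         ░ ░ ▒░▒▓
                ┃■■■✹┃  buffer_size┃                 
                ┃■✹■■┃  debug: 4   ┃                 
                ┃    ┃  max_retries┃                 
                ┃    ┃  log_level: ┃                 
                ┃    ┃  workers: lo┃                 
                ┃    ┗━━━━━━━━━━━━━┃                 
                ┃                  ┗━━━━━━━━━━━━━━━━━
                ┗━━━━━━━━━━━━━━━━━━━━━━━━━━━━━━━━━━━━
                                                     
                                                     


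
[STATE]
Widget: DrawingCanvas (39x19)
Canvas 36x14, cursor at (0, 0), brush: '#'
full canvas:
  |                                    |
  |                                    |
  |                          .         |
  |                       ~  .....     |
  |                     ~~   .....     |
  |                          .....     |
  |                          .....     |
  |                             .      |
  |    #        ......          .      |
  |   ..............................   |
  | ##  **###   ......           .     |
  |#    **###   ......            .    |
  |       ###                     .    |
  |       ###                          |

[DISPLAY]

+                                      
                                       
                          .            
                       ~  .....        
                     ~~   .....        
                          .....        
                          .....        
                             .         
    #        ......          .         
   ..............................      
 ##  **###   ......           .        
#    **###   ......            .       
       ###                     .       
       ###                             
                                       
                                       
                                       
                                       
                                       


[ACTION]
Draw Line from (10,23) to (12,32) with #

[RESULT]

+                                      
                                       
                          .            
                       ~  .....        
                     ~~   .....        
                          .....        
                          .....        
                             .         
    #        ......          .         
   ..............................      
 ##  **###   ......    ###    .        
#    **###   ......       #### .       
       ###                    ###      
       ###                             
                                       
                                       
                                       
                                       
                                       


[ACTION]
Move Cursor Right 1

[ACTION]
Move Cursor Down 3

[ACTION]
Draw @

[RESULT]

                                       
                                       
                          .            
 @                     ~  .....        
                     ~~   .....        
                          .....        
                          .....        
                             .         
    #        ......          .         
   ..............................      
 ##  **###   ......    ###    .        
#    **###   ......       #### .       
       ###                    ###      
       ###                             
                                       
                                       
                                       
                                       
                                       


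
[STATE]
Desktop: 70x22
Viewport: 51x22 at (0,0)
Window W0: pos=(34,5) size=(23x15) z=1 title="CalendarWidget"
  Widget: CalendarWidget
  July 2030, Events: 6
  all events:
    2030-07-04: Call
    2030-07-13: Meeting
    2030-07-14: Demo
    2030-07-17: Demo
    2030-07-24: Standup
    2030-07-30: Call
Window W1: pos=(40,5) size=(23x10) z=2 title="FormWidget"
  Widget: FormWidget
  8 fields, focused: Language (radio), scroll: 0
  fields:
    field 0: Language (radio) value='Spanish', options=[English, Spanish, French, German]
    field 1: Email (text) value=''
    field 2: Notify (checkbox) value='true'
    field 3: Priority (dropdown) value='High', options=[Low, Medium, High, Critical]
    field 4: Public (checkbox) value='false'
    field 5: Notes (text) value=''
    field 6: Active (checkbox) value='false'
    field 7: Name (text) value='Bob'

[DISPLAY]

                                                   
                                                   
                                                   
                                                   
                                                   
                                  ┏━━━━━┏━━━━━━━━━━
                                  ┃ Cale┃ FormWidge
                                  ┠─────┠──────────
                                  ┃     ┃> Language
                                  ┃Mo Tu┃  Email:  
                                  ┃ 1  2┃  Notify: 
                                  ┃ 8  9┃  Priority
                                  ┃15 16┃  Public: 
                                  ┃22 23┃  Notes:  
                                  ┃29 30┗━━━━━━━━━━
                                  ┃                
                                  ┃                
                                  ┃                
                                  ┃                
                                  ┗━━━━━━━━━━━━━━━━
                                                   
                                                   


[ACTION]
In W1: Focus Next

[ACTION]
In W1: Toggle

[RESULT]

                                                   
                                                   
                                                   
                                                   
                                                   
                                  ┏━━━━━┏━━━━━━━━━━
                                  ┃ Cale┃ FormWidge
                                  ┠─────┠──────────
                                  ┃     ┃  Language
                                  ┃Mo Tu┃> Email:  
                                  ┃ 1  2┃  Notify: 
                                  ┃ 8  9┃  Priority
                                  ┃15 16┃  Public: 
                                  ┃22 23┃  Notes:  
                                  ┃29 30┗━━━━━━━━━━
                                  ┃                
                                  ┃                
                                  ┃                
                                  ┃                
                                  ┗━━━━━━━━━━━━━━━━
                                                   
                                                   


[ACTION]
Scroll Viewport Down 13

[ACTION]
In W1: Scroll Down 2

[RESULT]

                                                   
                                                   
                                                   
                                                   
                                                   
                                  ┏━━━━━┏━━━━━━━━━━
                                  ┃ Cale┃ FormWidge
                                  ┠─────┠──────────
                                  ┃     ┃  Notify: 
                                  ┃Mo Tu┃  Priority
                                  ┃ 1  2┃  Public: 
                                  ┃ 8  9┃  Notes:  
                                  ┃15 16┃  Active: 
                                  ┃22 23┃  Name:   
                                  ┃29 30┗━━━━━━━━━━
                                  ┃                
                                  ┃                
                                  ┃                
                                  ┃                
                                  ┗━━━━━━━━━━━━━━━━
                                                   
                                                   


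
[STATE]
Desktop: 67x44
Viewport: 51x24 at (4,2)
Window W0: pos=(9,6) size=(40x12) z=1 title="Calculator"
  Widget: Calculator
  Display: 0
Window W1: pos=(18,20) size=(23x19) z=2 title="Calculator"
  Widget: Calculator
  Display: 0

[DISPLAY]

                                                   
                                                   
                                                   
                                                   
     ┏━━━━━━━━━━━━━━━━━━━━━━━━━━━━━━━━━━━━━━┓      
     ┃ Calculator                           ┃      
     ┠──────────────────────────────────────┨      
     ┃                                     0┃      
     ┃┌───┬───┬───┬───┐                     ┃      
     ┃│ 7 │ 8 │ 9 │ ÷ │                     ┃      
     ┃├───┼───┼───┼───┤                     ┃      
     ┃│ 4 │ 5 │ 6 │ × │                     ┃      
     ┃├───┼───┼───┼───┤                     ┃      
     ┃│ 1 │ 2 │ 3 │ - │                     ┃      
     ┃└───┴───┴───┴───┘                     ┃      
     ┗━━━━━━━━━━━━━━━━━━━━━━━━━━━━━━━━━━━━━━┛      
                                                   
                                                   
              ┏━━━━━━━━━━━━━━━━━━━━━┓              
              ┃ Calculator          ┃              
              ┠─────────────────────┨              
              ┃                    0┃              
              ┃┌───┬───┬───┬───┐    ┃              
              ┃│ 7 │ 8 │ 9 │ ÷ │    ┃              


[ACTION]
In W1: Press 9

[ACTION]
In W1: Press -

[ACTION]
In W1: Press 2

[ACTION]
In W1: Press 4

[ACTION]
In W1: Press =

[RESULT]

                                                   
                                                   
                                                   
                                                   
     ┏━━━━━━━━━━━━━━━━━━━━━━━━━━━━━━━━━━━━━━┓      
     ┃ Calculator                           ┃      
     ┠──────────────────────────────────────┨      
     ┃                                     0┃      
     ┃┌───┬───┬───┬───┐                     ┃      
     ┃│ 7 │ 8 │ 9 │ ÷ │                     ┃      
     ┃├───┼───┼───┼───┤                     ┃      
     ┃│ 4 │ 5 │ 6 │ × │                     ┃      
     ┃├───┼───┼───┼───┤                     ┃      
     ┃│ 1 │ 2 │ 3 │ - │                     ┃      
     ┃└───┴───┴───┴───┘                     ┃      
     ┗━━━━━━━━━━━━━━━━━━━━━━━━━━━━━━━━━━━━━━┛      
                                                   
                                                   
              ┏━━━━━━━━━━━━━━━━━━━━━┓              
              ┃ Calculator          ┃              
              ┠─────────────────────┨              
              ┃                  -15┃              
              ┃┌───┬───┬───┬───┐    ┃              
              ┃│ 7 │ 8 │ 9 │ ÷ │    ┃              


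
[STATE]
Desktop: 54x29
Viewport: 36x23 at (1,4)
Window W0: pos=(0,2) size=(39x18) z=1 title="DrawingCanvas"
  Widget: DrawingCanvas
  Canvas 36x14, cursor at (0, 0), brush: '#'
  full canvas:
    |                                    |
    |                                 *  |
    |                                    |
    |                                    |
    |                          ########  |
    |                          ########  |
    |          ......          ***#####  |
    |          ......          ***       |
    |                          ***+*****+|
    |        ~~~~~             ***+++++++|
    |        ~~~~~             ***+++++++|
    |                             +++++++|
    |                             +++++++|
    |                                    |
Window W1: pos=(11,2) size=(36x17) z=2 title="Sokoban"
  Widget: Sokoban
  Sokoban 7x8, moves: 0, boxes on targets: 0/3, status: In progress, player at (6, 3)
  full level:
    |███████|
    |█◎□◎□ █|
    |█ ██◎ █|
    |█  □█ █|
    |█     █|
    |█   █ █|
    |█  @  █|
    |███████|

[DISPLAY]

──────────┠─────────────────────────
+         ┃███████                  
          ┃█◎□◎□ █                  
          ┃█ ██◎ █                  
          ┃█  □█ █                  
          ┃█     █                  
          ┃█   █ █                  
          ┃█  @  █                  
          ┃███████                  
          ┃Moves: 0  0/3            
        ~~┃                         
        ~~┃                         
          ┃                         
          ┃                         
          ┗━━━━━━━━━━━━━━━━━━━━━━━━━
━━━━━━━━━━━━━━━━━━━━━━━━━━━━━━━━━━━━
                                    
                                    
                                    
                                    
                                    
                                    
                                    


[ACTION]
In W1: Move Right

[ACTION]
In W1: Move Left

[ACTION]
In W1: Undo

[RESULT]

──────────┠─────────────────────────
+         ┃███████                  
          ┃█◎□◎□ █                  
          ┃█ ██◎ █                  
          ┃█  □█ █                  
          ┃█     █                  
          ┃█   █ █                  
          ┃█   @ █                  
          ┃███████                  
          ┃Moves: 1  0/3            
        ~~┃                         
        ~~┃                         
          ┃                         
          ┃                         
          ┗━━━━━━━━━━━━━━━━━━━━━━━━━
━━━━━━━━━━━━━━━━━━━━━━━━━━━━━━━━━━━━
                                    
                                    
                                    
                                    
                                    
                                    
                                    


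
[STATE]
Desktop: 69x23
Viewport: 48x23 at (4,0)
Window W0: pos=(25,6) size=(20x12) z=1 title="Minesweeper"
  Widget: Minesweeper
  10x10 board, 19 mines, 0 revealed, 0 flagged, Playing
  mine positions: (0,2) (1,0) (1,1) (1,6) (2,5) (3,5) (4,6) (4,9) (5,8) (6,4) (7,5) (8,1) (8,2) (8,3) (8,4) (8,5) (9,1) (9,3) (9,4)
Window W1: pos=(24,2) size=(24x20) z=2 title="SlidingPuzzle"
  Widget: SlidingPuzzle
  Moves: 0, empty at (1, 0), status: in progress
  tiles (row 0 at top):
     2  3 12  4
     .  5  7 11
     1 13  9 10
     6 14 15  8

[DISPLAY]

                                                
                                                
                    ┏━━━━━━━━━━━━━━━━━━━━━━┓    
                    ┃ SlidingPuzzle        ┃    
                    ┠──────────────────────┨    
                    ┃┌────┬────┬────┬────┐ ┃    
                    ┃│  2 │  3 │ 12 │  4 │ ┃    
                    ┃├────┼────┼────┼────┤ ┃    
                    ┃│    │  5 │  7 │ 11 │ ┃    
                    ┃├────┼────┼────┼────┤ ┃    
                    ┃│  1 │ 13 │  9 │ 10 │ ┃    
                    ┃├────┼────┼────┼────┤ ┃    
                    ┃│  6 │ 14 │ 15 │  8 │ ┃    
                    ┃└────┴────┴────┴────┘ ┃    
                    ┃Moves: 0              ┃    
                    ┃                      ┃    
                    ┃                      ┃    
                    ┃                      ┃    
                    ┃                      ┃    
                    ┃                      ┃    
                    ┃                      ┃    
                    ┗━━━━━━━━━━━━━━━━━━━━━━┛    
                                                


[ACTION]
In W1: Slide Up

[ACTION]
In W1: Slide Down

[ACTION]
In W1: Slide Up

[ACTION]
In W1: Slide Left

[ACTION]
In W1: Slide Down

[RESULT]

                                                
                                                
                    ┏━━━━━━━━━━━━━━━━━━━━━━┓    
                    ┃ SlidingPuzzle        ┃    
                    ┠──────────────────────┨    
                    ┃┌────┬────┬────┬────┐ ┃    
                    ┃│  2 │  3 │ 12 │  4 │ ┃    
                    ┃├────┼────┼────┼────┤ ┃    
                    ┃│  1 │    │  7 │ 11 │ ┃    
                    ┃├────┼────┼────┼────┤ ┃    
                    ┃│ 13 │  5 │  9 │ 10 │ ┃    
                    ┃├────┼────┼────┼────┤ ┃    
                    ┃│  6 │ 14 │ 15 │  8 │ ┃    
                    ┃└────┴────┴────┴────┘ ┃    
                    ┃Moves: 5              ┃    
                    ┃                      ┃    
                    ┃                      ┃    
                    ┃                      ┃    
                    ┃                      ┃    
                    ┃                      ┃    
                    ┃                      ┃    
                    ┗━━━━━━━━━━━━━━━━━━━━━━┛    
                                                


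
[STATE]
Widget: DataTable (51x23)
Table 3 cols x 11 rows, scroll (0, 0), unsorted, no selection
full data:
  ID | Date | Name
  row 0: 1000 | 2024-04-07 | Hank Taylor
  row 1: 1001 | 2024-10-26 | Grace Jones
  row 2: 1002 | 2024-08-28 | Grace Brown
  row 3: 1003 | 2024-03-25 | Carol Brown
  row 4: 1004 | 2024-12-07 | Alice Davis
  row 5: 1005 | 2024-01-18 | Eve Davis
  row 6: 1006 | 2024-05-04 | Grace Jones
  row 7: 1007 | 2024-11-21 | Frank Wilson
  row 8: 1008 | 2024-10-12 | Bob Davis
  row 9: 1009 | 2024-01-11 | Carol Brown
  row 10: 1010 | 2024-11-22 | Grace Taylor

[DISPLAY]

ID  │Date      │Name                               
────┼──────────┼────────────                       
1000│2024-04-07│Hank Taylor                        
1001│2024-10-26│Grace Jones                        
1002│2024-08-28│Grace Brown                        
1003│2024-03-25│Carol Brown                        
1004│2024-12-07│Alice Davis                        
1005│2024-01-18│Eve Davis                          
1006│2024-05-04│Grace Jones                        
1007│2024-11-21│Frank Wilson                       
1008│2024-10-12│Bob Davis                          
1009│2024-01-11│Carol Brown                        
1010│2024-11-22│Grace Taylor                       
                                                   
                                                   
                                                   
                                                   
                                                   
                                                   
                                                   
                                                   
                                                   
                                                   


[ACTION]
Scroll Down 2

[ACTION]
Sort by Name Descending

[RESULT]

ID  │Date      │Name       ▼                       
────┼──────────┼────────────                       
1000│2024-04-07│Hank Taylor                        
1010│2024-11-22│Grace Taylor                       
1001│2024-10-26│Grace Jones                        
1006│2024-05-04│Grace Jones                        
1002│2024-08-28│Grace Brown                        
1007│2024-11-21│Frank Wilson                       
1005│2024-01-18│Eve Davis                          
1003│2024-03-25│Carol Brown                        
1009│2024-01-11│Carol Brown                        
1008│2024-10-12│Bob Davis                          
1004│2024-12-07│Alice Davis                        
                                                   
                                                   
                                                   
                                                   
                                                   
                                                   
                                                   
                                                   
                                                   
                                                   


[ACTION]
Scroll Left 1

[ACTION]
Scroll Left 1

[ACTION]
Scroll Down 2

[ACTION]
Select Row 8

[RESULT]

ID  │Date      │Name       ▼                       
────┼──────────┼────────────                       
1000│2024-04-07│Hank Taylor                        
1010│2024-11-22│Grace Taylor                       
1001│2024-10-26│Grace Jones                        
1006│2024-05-04│Grace Jones                        
1002│2024-08-28│Grace Brown                        
1007│2024-11-21│Frank Wilson                       
1005│2024-01-18│Eve Davis                          
1003│2024-03-25│Carol Brown                        
>009│2024-01-11│Carol Brown                        
1008│2024-10-12│Bob Davis                          
1004│2024-12-07│Alice Davis                        
                                                   
                                                   
                                                   
                                                   
                                                   
                                                   
                                                   
                                                   
                                                   
                                                   


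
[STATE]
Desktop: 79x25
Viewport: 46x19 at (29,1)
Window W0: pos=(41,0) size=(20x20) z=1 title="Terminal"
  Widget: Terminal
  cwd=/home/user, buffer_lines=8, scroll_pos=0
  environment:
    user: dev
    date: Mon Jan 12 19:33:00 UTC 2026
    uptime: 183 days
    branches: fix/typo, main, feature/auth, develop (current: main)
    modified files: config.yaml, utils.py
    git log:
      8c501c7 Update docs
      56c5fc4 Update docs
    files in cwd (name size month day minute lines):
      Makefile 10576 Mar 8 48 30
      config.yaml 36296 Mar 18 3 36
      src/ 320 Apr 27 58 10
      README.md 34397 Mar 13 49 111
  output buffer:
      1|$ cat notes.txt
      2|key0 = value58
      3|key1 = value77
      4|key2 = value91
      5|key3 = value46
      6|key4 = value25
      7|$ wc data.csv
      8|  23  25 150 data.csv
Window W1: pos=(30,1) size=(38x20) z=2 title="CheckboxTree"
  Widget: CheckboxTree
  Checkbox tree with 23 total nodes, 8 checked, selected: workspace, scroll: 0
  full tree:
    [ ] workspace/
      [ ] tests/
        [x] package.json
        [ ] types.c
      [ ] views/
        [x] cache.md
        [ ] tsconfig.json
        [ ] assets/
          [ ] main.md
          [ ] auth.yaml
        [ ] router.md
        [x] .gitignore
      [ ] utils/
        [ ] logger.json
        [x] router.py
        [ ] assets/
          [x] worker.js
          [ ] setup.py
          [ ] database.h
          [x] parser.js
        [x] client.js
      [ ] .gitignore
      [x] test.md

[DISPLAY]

 ┏━━━━━━━━━━━━━━━━━━━━━━━━━━━━━━━━━━━━┓       
 ┃ CheckboxTree                       ┃       
 ┠────────────────────────────────────┨       
 ┃>[-] workspace/                     ┃       
 ┃   [-] tests/                       ┃       
 ┃     [x] package.json               ┃       
 ┃     [ ] types.c                    ┃       
 ┃   [-] views/                       ┃       
 ┃     [x] cache.md                   ┃       
 ┃     [ ] tsconfig.json              ┃       
 ┃     [ ] assets/                    ┃       
 ┃       [ ] main.md                  ┃       
 ┃       [ ] auth.yaml                ┃       
 ┃     [ ] router.md                  ┃       
 ┃     [x] .gitignore                 ┃       
 ┃   [-] utils/                       ┃       
 ┃     [ ] logger.json                ┃       
 ┃     [x] router.py                  ┃       
 ┃     [-] assets/                    ┃       


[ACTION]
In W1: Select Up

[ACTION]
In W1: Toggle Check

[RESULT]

 ┏━━━━━━━━━━━━━━━━━━━━━━━━━━━━━━━━━━━━┓       
 ┃ CheckboxTree                       ┃       
 ┠────────────────────────────────────┨       
 ┃>[x] workspace/                     ┃       
 ┃   [x] tests/                       ┃       
 ┃     [x] package.json               ┃       
 ┃     [x] types.c                    ┃       
 ┃   [x] views/                       ┃       
 ┃     [x] cache.md                   ┃       
 ┃     [x] tsconfig.json              ┃       
 ┃     [x] assets/                    ┃       
 ┃       [x] main.md                  ┃       
 ┃       [x] auth.yaml                ┃       
 ┃     [x] router.md                  ┃       
 ┃     [x] .gitignore                 ┃       
 ┃   [x] utils/                       ┃       
 ┃     [x] logger.json                ┃       
 ┃     [x] router.py                  ┃       
 ┃     [x] assets/                    ┃       


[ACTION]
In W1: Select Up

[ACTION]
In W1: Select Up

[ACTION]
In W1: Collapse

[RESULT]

 ┏━━━━━━━━━━━━━━━━━━━━━━━━━━━━━━━━━━━━┓       
 ┃ CheckboxTree                       ┃       
 ┠────────────────────────────────────┨       
 ┃>[x] workspace/                     ┃       
 ┃                                    ┃       
 ┃                                    ┃       
 ┃                                    ┃       
 ┃                                    ┃       
 ┃                                    ┃       
 ┃                                    ┃       
 ┃                                    ┃       
 ┃                                    ┃       
 ┃                                    ┃       
 ┃                                    ┃       
 ┃                                    ┃       
 ┃                                    ┃       
 ┃                                    ┃       
 ┃                                    ┃       
 ┃                                    ┃       


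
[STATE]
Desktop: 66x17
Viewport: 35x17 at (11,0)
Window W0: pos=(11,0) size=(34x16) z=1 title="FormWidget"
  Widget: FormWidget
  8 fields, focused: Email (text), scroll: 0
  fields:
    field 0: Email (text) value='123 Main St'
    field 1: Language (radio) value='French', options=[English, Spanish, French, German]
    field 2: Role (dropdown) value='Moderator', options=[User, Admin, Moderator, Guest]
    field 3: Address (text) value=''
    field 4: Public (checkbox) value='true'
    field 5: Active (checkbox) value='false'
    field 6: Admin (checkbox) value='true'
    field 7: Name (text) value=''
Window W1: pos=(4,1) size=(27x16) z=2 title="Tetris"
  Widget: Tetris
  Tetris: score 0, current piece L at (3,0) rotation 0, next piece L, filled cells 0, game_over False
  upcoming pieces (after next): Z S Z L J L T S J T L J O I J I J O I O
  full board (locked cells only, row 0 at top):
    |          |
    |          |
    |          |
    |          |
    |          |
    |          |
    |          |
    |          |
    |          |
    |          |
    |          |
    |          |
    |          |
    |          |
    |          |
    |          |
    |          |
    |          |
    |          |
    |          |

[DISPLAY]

┏━━━━━━━━━━━━━━━━━━━━━━━━━━━━━━━━┓ 
━━━━━━━━━━━━━━━━━━━┓             ┃ 
s                  ┃─────────────┨ 
───────────────────┨Main St     ]┃ 
    │Next:         ┃nglish  ( ) S┃ 
    │  ▒           ┃rator      ▼]┃ 
    │▒▒▒           ┃            ]┃ 
    │              ┃             ┃ 
    │              ┃             ┃ 
    │              ┃             ┃ 
    │Score:        ┃            ]┃ 
    │0             ┃             ┃ 
    │              ┃             ┃ 
    │              ┃             ┃ 
    │              ┃             ┃ 
    │              ┃━━━━━━━━━━━━━┛ 
━━━━━━━━━━━━━━━━━━━┛               


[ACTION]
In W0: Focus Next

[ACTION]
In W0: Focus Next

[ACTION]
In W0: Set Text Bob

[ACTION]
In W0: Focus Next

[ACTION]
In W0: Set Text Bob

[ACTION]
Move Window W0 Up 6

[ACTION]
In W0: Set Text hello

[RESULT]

┏━━━━━━━━━━━━━━━━━━━━━━━━━━━━━━━━┓ 
━━━━━━━━━━━━━━━━━━━┓             ┃ 
s                  ┃─────────────┨ 
───────────────────┨Main St     ]┃ 
    │Next:         ┃nglish  ( ) S┃ 
    │  ▒           ┃rator      ▼]┃ 
    │▒▒▒           ┃o           ]┃ 
    │              ┃             ┃ 
    │              ┃             ┃ 
    │              ┃             ┃ 
    │Score:        ┃            ]┃ 
    │0             ┃             ┃ 
    │              ┃             ┃ 
    │              ┃             ┃ 
    │              ┃             ┃ 
    │              ┃━━━━━━━━━━━━━┛ 
━━━━━━━━━━━━━━━━━━━┛               


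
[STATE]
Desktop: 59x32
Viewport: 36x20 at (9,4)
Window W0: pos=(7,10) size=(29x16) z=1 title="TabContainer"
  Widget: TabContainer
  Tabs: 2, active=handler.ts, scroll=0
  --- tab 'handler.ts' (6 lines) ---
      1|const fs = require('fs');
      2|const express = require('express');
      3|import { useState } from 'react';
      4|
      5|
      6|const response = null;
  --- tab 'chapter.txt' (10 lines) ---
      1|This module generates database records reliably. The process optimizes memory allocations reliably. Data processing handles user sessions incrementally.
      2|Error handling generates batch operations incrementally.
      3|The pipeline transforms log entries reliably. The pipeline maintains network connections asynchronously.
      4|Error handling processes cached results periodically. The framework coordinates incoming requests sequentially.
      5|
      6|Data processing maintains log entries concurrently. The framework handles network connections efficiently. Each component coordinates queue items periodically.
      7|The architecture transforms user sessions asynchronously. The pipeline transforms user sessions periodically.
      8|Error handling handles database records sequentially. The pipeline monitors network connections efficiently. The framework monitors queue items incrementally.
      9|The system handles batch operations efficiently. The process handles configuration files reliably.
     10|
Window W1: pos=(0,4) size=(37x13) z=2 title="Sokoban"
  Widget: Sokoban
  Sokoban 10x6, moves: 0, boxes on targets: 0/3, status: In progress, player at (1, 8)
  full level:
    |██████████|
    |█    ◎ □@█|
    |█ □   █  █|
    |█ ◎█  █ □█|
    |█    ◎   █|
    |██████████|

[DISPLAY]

━━━━━━━━━━━━━━━━━━━━━━━━━━━┓        
                           ┃        
───────────────────────────┨        
██                         ┃        
@█                         ┃        
 █                         ┃        
□█                         ┃        
 █                         ┃        
██                         ┃        
  0/3                      ┃        
                           ┃        
                           ┃        
━━━━━━━━━━━━━━━━━━━━━━━━━━━┛        
mport { useState } from 'r┃         
                          ┃         
                          ┃         
onst response = null;     ┃         
                          ┃         
                          ┃         
                          ┃         


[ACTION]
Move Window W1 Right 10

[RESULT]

 ┏━━━━━━━━━━━━━━━━━━━━━━━━━━━━━━━━━━
 ┃ Sokoban                          
 ┠──────────────────────────────────
 ┃██████████                        
 ┃█    ◎ □@█                        
 ┃█ □   █  █                        
━┃█ ◎█  █ □█                        
T┃█    ◎   █                        
─┃██████████                        
h┃Moves: 0  0/3                     
─┃                                  
o┃                                  
o┗━━━━━━━━━━━━━━━━━━━━━━━━━━━━━━━━━━
mport { useState } from 'r┃         
                          ┃         
                          ┃         
onst response = null;     ┃         
                          ┃         
                          ┃         
                          ┃         


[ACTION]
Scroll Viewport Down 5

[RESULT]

 ┃█ □   █  █                        
━┃█ ◎█  █ □█                        
T┃█    ◎   █                        
─┃██████████                        
h┃Moves: 0  0/3                     
─┃                                  
o┃                                  
o┗━━━━━━━━━━━━━━━━━━━━━━━━━━━━━━━━━━
mport { useState } from 'r┃         
                          ┃         
                          ┃         
onst response = null;     ┃         
                          ┃         
                          ┃         
                          ┃         
                          ┃         
━━━━━━━━━━━━━━━━━━━━━━━━━━┛         
                                    
                                    
                                    


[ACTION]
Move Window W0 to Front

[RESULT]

 ┃█ □   █  █                        
━━━━━━━━━━━━━━━━━━━━━━━━━━┓         
TabContainer              ┃         
──────────────────────────┨         
handler.ts]│ chapter.txt  ┃         
──────────────────────────┃         
onst fs = require('fs');  ┃         
onst express = require('ex┃━━━━━━━━━
mport { useState } from 'r┃         
                          ┃         
                          ┃         
onst response = null;     ┃         
                          ┃         
                          ┃         
                          ┃         
                          ┃         
━━━━━━━━━━━━━━━━━━━━━━━━━━┛         
                                    
                                    
                                    


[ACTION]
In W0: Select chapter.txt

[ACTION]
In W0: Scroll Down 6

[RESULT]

 ┃█ □   █  █                        
━━━━━━━━━━━━━━━━━━━━━━━━━━┓         
TabContainer              ┃         
──────────────────────────┨         
handler.ts │[chapter.txt] ┃         
──────────────────────────┃         
he architecture transforms┃         
rror handling handles data┃━━━━━━━━━
he system handles batch op┃         
                          ┃         
                          ┃         
                          ┃         
                          ┃         
                          ┃         
                          ┃         
                          ┃         
━━━━━━━━━━━━━━━━━━━━━━━━━━┛         
                                    
                                    
                                    
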